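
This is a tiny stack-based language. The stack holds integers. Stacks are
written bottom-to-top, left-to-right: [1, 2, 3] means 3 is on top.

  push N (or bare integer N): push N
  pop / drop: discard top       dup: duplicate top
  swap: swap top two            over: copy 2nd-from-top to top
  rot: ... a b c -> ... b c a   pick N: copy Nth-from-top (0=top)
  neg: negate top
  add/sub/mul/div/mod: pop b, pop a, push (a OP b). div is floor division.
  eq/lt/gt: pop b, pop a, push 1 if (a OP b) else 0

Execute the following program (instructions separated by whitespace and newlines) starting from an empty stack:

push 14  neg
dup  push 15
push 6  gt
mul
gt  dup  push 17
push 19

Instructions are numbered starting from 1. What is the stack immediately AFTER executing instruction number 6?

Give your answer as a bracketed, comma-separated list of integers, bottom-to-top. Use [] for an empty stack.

Answer: [-14, -14, 1]

Derivation:
Step 1 ('push 14'): [14]
Step 2 ('neg'): [-14]
Step 3 ('dup'): [-14, -14]
Step 4 ('push 15'): [-14, -14, 15]
Step 5 ('push 6'): [-14, -14, 15, 6]
Step 6 ('gt'): [-14, -14, 1]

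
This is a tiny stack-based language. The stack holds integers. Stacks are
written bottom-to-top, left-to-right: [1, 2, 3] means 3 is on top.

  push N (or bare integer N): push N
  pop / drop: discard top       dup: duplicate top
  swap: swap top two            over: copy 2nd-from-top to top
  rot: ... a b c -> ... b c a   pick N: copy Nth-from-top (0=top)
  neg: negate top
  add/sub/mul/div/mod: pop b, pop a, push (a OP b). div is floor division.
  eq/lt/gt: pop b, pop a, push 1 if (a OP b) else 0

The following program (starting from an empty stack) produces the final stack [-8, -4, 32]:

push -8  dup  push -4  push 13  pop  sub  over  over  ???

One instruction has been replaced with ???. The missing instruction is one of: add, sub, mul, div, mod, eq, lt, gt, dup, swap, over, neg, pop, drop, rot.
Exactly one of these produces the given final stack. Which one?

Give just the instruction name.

Answer: mul

Derivation:
Stack before ???: [-8, -4, -8, -4]
Stack after ???:  [-8, -4, 32]
The instruction that transforms [-8, -4, -8, -4] -> [-8, -4, 32] is: mul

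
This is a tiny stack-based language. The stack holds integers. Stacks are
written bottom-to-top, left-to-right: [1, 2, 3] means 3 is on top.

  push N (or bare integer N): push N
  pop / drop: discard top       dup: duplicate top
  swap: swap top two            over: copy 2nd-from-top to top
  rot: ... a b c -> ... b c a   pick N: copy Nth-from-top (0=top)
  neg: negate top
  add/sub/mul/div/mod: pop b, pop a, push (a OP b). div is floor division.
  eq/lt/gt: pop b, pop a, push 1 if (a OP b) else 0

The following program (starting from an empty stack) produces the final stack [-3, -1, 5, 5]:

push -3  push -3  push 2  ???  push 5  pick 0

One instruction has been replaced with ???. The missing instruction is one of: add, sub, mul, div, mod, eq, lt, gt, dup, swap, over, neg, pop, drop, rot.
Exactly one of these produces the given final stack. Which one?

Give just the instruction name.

Stack before ???: [-3, -3, 2]
Stack after ???:  [-3, -1]
The instruction that transforms [-3, -3, 2] -> [-3, -1] is: add

Answer: add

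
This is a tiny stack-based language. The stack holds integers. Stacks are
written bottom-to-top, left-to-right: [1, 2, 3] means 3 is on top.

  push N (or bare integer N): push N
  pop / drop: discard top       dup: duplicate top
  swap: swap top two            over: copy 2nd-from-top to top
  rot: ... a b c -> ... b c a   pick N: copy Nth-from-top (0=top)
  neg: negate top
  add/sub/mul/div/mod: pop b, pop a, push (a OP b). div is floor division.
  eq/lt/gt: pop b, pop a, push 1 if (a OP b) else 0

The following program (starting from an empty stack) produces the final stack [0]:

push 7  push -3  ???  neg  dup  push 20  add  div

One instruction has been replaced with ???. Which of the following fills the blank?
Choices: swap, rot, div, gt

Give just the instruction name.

Answer: div

Derivation:
Stack before ???: [7, -3]
Stack after ???:  [-3]
Checking each choice:
  swap: produces [-3, -1]
  rot: stack underflow (need 3, have 2)
  div: MATCH
  gt: produces [-1]


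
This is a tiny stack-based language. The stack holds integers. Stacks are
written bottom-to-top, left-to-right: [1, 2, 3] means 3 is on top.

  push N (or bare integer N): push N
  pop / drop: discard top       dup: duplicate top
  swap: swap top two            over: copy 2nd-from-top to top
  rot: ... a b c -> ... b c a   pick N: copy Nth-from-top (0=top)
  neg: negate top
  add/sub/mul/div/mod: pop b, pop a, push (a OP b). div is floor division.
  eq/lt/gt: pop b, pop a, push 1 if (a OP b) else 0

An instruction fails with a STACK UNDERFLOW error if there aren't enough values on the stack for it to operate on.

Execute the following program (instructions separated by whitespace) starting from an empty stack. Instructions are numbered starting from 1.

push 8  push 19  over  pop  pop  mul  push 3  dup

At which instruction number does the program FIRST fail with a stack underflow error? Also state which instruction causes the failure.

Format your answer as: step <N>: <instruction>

Answer: step 6: mul

Derivation:
Step 1 ('push 8'): stack = [8], depth = 1
Step 2 ('push 19'): stack = [8, 19], depth = 2
Step 3 ('over'): stack = [8, 19, 8], depth = 3
Step 4 ('pop'): stack = [8, 19], depth = 2
Step 5 ('pop'): stack = [8], depth = 1
Step 6 ('mul'): needs 2 value(s) but depth is 1 — STACK UNDERFLOW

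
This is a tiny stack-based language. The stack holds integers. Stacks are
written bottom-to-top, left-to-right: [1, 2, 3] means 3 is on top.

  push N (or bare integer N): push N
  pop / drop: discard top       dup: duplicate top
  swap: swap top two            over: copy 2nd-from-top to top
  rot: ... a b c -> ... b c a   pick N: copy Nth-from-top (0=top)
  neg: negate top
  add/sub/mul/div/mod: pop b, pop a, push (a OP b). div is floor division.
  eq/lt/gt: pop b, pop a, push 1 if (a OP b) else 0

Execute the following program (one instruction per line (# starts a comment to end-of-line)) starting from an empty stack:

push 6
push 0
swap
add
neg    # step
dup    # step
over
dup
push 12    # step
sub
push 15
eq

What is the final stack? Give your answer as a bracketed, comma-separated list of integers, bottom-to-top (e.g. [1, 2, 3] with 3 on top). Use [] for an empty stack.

Answer: [-6, -6, -6, 0]

Derivation:
After 'push 6': [6]
After 'push 0': [6, 0]
After 'swap': [0, 6]
After 'add': [6]
After 'neg': [-6]
After 'dup': [-6, -6]
After 'over': [-6, -6, -6]
After 'dup': [-6, -6, -6, -6]
After 'push 12': [-6, -6, -6, -6, 12]
After 'sub': [-6, -6, -6, -18]
After 'push 15': [-6, -6, -6, -18, 15]
After 'eq': [-6, -6, -6, 0]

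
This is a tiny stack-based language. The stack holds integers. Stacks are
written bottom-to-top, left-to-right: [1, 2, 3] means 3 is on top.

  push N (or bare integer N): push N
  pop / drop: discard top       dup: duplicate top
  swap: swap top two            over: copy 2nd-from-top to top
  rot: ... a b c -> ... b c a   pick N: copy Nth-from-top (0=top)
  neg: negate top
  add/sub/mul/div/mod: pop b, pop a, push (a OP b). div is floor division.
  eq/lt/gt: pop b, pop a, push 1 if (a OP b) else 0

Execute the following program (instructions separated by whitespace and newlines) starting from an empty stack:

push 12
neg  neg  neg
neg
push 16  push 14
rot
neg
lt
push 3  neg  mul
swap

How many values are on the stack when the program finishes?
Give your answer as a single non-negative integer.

After 'push 12': stack = [12] (depth 1)
After 'neg': stack = [-12] (depth 1)
After 'neg': stack = [12] (depth 1)
After 'neg': stack = [-12] (depth 1)
After 'neg': stack = [12] (depth 1)
After 'push 16': stack = [12, 16] (depth 2)
After 'push 14': stack = [12, 16, 14] (depth 3)
After 'rot': stack = [16, 14, 12] (depth 3)
After 'neg': stack = [16, 14, -12] (depth 3)
After 'lt': stack = [16, 0] (depth 2)
After 'push 3': stack = [16, 0, 3] (depth 3)
After 'neg': stack = [16, 0, -3] (depth 3)
After 'mul': stack = [16, 0] (depth 2)
After 'swap': stack = [0, 16] (depth 2)

Answer: 2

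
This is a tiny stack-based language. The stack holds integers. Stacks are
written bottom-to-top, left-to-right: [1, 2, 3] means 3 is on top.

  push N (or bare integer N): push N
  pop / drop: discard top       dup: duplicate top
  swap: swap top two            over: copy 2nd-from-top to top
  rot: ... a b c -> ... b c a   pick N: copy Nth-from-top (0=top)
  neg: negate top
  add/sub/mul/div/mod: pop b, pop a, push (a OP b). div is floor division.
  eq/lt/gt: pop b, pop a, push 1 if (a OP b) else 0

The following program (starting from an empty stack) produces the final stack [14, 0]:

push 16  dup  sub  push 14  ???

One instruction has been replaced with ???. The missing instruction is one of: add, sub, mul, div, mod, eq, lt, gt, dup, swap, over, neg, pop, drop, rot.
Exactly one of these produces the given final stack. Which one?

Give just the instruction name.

Stack before ???: [0, 14]
Stack after ???:  [14, 0]
The instruction that transforms [0, 14] -> [14, 0] is: swap

Answer: swap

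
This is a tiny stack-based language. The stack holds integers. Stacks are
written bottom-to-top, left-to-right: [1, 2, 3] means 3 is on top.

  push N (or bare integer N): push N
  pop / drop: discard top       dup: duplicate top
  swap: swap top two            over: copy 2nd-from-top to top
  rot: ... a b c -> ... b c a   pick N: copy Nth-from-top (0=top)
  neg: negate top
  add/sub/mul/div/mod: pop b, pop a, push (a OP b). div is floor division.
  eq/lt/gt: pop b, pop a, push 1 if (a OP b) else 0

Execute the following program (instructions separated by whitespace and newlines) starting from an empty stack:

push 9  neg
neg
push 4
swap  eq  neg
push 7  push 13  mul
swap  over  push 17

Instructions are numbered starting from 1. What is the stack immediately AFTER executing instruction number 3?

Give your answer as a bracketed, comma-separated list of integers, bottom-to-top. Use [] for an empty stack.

Answer: [9]

Derivation:
Step 1 ('push 9'): [9]
Step 2 ('neg'): [-9]
Step 3 ('neg'): [9]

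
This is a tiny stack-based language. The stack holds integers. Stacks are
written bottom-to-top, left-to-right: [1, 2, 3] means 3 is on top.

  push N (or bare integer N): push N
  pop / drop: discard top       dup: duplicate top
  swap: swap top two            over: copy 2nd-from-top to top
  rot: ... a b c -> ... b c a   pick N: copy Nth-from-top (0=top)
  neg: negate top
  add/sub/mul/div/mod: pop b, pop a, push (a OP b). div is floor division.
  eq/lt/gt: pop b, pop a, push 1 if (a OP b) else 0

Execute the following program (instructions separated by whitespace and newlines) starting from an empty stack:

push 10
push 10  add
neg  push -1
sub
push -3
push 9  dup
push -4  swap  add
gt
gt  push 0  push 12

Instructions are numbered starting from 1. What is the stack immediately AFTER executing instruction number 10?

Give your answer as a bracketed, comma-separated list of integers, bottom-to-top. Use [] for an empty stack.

Step 1 ('push 10'): [10]
Step 2 ('push 10'): [10, 10]
Step 3 ('add'): [20]
Step 4 ('neg'): [-20]
Step 5 ('push -1'): [-20, -1]
Step 6 ('sub'): [-19]
Step 7 ('push -3'): [-19, -3]
Step 8 ('push 9'): [-19, -3, 9]
Step 9 ('dup'): [-19, -3, 9, 9]
Step 10 ('push -4'): [-19, -3, 9, 9, -4]

Answer: [-19, -3, 9, 9, -4]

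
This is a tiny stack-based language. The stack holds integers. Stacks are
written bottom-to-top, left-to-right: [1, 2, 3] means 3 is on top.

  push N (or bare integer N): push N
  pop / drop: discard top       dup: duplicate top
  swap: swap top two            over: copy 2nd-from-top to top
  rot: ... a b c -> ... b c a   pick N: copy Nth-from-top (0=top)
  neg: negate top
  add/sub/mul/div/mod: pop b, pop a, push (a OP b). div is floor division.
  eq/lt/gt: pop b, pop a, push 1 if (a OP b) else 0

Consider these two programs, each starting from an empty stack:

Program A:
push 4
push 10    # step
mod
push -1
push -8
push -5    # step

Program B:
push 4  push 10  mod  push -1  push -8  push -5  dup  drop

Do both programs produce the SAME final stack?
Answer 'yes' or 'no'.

Answer: yes

Derivation:
Program A trace:
  After 'push 4': [4]
  After 'push 10': [4, 10]
  After 'mod': [4]
  After 'push -1': [4, -1]
  After 'push -8': [4, -1, -8]
  After 'push -5': [4, -1, -8, -5]
Program A final stack: [4, -1, -8, -5]

Program B trace:
  After 'push 4': [4]
  After 'push 10': [4, 10]
  After 'mod': [4]
  After 'push -1': [4, -1]
  After 'push -8': [4, -1, -8]
  After 'push -5': [4, -1, -8, -5]
  After 'dup': [4, -1, -8, -5, -5]
  After 'drop': [4, -1, -8, -5]
Program B final stack: [4, -1, -8, -5]
Same: yes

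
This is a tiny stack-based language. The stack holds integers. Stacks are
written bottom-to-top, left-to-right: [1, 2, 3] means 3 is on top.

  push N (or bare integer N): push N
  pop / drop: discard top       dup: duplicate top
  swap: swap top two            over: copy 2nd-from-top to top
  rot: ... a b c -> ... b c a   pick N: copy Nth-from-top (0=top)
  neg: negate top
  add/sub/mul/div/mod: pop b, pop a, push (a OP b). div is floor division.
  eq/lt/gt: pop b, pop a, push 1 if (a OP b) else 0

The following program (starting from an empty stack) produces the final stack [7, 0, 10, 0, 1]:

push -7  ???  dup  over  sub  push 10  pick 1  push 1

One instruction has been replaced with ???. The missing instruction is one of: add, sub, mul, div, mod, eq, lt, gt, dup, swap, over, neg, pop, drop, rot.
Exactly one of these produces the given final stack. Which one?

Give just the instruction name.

Answer: neg

Derivation:
Stack before ???: [-7]
Stack after ???:  [7]
The instruction that transforms [-7] -> [7] is: neg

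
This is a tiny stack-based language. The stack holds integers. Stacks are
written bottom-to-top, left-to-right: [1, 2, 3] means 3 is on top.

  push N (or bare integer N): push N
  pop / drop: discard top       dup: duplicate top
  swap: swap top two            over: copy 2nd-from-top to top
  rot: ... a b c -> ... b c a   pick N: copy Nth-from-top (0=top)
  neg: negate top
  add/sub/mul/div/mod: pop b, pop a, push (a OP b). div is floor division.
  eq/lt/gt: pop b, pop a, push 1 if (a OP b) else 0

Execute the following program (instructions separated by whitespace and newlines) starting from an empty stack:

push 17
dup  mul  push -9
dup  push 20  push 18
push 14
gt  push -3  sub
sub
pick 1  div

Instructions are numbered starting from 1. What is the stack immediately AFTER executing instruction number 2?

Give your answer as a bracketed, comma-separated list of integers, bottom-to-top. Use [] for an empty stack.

Answer: [17, 17]

Derivation:
Step 1 ('push 17'): [17]
Step 2 ('dup'): [17, 17]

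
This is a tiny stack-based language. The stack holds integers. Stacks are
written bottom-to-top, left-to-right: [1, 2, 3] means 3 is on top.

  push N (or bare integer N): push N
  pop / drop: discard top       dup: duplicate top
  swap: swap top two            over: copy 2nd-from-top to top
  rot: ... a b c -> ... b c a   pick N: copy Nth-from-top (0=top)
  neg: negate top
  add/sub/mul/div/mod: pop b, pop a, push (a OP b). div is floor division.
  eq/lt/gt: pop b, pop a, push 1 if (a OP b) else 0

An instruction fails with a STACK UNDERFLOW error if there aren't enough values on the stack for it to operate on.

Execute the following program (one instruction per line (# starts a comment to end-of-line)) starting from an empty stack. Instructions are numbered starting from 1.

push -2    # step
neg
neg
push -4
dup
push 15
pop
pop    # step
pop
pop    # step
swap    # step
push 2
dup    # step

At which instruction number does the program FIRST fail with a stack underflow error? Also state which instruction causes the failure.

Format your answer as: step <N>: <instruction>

Step 1 ('push -2'): stack = [-2], depth = 1
Step 2 ('neg'): stack = [2], depth = 1
Step 3 ('neg'): stack = [-2], depth = 1
Step 4 ('push -4'): stack = [-2, -4], depth = 2
Step 5 ('dup'): stack = [-2, -4, -4], depth = 3
Step 6 ('push 15'): stack = [-2, -4, -4, 15], depth = 4
Step 7 ('pop'): stack = [-2, -4, -4], depth = 3
Step 8 ('pop'): stack = [-2, -4], depth = 2
Step 9 ('pop'): stack = [-2], depth = 1
Step 10 ('pop'): stack = [], depth = 0
Step 11 ('swap'): needs 2 value(s) but depth is 0 — STACK UNDERFLOW

Answer: step 11: swap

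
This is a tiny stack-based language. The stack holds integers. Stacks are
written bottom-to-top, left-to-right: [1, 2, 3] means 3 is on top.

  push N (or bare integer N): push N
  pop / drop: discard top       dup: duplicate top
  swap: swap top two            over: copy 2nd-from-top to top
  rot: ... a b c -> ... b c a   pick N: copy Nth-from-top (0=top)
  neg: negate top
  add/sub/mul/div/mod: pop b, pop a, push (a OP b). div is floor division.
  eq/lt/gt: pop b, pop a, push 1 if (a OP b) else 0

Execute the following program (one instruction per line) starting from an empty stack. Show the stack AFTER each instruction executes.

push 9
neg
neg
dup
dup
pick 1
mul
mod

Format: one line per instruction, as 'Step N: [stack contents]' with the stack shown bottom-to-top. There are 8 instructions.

Step 1: [9]
Step 2: [-9]
Step 3: [9]
Step 4: [9, 9]
Step 5: [9, 9, 9]
Step 6: [9, 9, 9, 9]
Step 7: [9, 9, 81]
Step 8: [9, 9]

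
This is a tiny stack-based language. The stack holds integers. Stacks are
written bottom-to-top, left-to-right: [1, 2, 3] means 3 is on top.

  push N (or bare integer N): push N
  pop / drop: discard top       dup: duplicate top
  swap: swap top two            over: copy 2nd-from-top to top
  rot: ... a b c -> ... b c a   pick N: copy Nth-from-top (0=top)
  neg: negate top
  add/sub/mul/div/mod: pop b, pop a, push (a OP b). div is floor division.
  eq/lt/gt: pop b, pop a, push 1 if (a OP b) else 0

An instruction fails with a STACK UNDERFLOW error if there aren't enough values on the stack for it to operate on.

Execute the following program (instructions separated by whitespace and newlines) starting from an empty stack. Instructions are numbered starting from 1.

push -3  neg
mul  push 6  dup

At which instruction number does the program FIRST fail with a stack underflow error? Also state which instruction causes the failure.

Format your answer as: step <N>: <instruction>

Answer: step 3: mul

Derivation:
Step 1 ('push -3'): stack = [-3], depth = 1
Step 2 ('neg'): stack = [3], depth = 1
Step 3 ('mul'): needs 2 value(s) but depth is 1 — STACK UNDERFLOW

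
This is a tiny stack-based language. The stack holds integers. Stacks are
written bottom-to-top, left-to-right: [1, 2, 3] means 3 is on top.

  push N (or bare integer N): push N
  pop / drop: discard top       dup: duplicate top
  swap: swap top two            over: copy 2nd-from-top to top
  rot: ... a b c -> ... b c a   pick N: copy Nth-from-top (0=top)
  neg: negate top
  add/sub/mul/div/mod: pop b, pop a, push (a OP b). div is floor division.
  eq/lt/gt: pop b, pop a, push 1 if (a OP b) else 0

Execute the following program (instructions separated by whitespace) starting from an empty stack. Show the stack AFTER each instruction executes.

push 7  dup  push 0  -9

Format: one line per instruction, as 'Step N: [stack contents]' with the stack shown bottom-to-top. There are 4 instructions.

Step 1: [7]
Step 2: [7, 7]
Step 3: [7, 7, 0]
Step 4: [7, 7, 0, -9]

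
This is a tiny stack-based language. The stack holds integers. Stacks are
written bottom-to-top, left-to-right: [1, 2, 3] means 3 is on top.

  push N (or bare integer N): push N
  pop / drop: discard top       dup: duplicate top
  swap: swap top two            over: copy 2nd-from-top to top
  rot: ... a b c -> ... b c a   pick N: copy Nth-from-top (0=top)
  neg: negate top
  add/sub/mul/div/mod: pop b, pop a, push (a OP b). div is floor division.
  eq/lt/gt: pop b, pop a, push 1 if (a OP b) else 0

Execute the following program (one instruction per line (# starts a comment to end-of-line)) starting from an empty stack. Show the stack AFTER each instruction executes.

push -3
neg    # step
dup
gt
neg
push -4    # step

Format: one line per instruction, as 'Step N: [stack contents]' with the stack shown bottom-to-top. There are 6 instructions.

Step 1: [-3]
Step 2: [3]
Step 3: [3, 3]
Step 4: [0]
Step 5: [0]
Step 6: [0, -4]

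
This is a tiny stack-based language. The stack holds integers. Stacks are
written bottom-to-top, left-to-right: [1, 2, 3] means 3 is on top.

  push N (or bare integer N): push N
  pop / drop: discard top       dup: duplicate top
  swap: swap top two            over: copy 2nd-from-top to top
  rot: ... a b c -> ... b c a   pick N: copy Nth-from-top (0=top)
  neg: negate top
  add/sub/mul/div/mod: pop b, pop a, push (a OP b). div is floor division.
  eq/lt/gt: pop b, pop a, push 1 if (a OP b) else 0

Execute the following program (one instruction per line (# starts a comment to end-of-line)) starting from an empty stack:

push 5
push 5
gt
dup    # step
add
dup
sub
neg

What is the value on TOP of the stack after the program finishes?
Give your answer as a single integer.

After 'push 5': [5]
After 'push 5': [5, 5]
After 'gt': [0]
After 'dup': [0, 0]
After 'add': [0]
After 'dup': [0, 0]
After 'sub': [0]
After 'neg': [0]

Answer: 0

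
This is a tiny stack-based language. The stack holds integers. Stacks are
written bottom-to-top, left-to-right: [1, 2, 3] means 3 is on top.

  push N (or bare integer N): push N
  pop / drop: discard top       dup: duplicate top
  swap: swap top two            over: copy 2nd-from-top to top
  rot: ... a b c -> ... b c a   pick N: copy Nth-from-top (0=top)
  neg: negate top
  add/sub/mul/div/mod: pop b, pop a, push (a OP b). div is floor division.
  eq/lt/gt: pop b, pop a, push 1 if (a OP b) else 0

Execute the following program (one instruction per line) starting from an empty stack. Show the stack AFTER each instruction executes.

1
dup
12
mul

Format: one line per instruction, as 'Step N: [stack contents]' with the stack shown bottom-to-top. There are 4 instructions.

Step 1: [1]
Step 2: [1, 1]
Step 3: [1, 1, 12]
Step 4: [1, 12]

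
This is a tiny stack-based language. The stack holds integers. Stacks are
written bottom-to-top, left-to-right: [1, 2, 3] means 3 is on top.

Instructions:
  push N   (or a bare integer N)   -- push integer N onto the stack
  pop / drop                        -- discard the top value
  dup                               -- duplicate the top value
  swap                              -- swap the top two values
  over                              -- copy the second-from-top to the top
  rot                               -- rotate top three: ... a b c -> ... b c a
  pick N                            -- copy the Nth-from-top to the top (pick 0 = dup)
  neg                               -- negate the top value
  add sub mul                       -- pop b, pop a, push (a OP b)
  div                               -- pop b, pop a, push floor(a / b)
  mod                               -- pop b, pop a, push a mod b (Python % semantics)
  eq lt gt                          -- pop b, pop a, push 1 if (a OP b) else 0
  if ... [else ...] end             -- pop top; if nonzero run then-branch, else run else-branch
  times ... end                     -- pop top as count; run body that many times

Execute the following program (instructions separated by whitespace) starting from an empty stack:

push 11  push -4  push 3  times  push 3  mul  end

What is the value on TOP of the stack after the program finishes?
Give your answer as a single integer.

After 'push 11': [11]
After 'push -4': [11, -4]
After 'push 3': [11, -4, 3]
After 'times': [11, -4]
After 'push 3': [11, -4, 3]
After 'mul': [11, -12]
After 'push 3': [11, -12, 3]
After 'mul': [11, -36]
After 'push 3': [11, -36, 3]
After 'mul': [11, -108]

Answer: -108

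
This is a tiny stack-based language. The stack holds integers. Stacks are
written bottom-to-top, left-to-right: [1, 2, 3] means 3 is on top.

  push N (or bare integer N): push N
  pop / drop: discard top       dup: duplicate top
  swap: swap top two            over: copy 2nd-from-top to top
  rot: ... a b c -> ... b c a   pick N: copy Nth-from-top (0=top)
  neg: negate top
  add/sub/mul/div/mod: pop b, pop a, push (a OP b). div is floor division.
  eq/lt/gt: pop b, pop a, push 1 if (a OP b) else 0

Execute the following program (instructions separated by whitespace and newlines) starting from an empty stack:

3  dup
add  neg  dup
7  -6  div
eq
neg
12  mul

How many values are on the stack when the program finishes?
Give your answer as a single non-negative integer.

After 'push 3': stack = [3] (depth 1)
After 'dup': stack = [3, 3] (depth 2)
After 'add': stack = [6] (depth 1)
After 'neg': stack = [-6] (depth 1)
After 'dup': stack = [-6, -6] (depth 2)
After 'push 7': stack = [-6, -6, 7] (depth 3)
After 'push -6': stack = [-6, -6, 7, -6] (depth 4)
After 'div': stack = [-6, -6, -2] (depth 3)
After 'eq': stack = [-6, 0] (depth 2)
After 'neg': stack = [-6, 0] (depth 2)
After 'push 12': stack = [-6, 0, 12] (depth 3)
After 'mul': stack = [-6, 0] (depth 2)

Answer: 2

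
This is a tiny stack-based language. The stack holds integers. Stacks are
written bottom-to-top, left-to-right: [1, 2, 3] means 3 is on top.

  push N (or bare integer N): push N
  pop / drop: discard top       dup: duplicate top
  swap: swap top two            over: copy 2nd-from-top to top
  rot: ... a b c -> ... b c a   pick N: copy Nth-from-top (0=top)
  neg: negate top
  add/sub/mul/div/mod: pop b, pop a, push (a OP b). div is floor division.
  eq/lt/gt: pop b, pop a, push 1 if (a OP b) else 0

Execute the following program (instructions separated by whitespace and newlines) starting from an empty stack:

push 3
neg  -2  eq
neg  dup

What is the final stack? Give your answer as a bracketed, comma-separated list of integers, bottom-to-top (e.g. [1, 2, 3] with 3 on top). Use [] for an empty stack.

Answer: [0, 0]

Derivation:
After 'push 3': [3]
After 'neg': [-3]
After 'push -2': [-3, -2]
After 'eq': [0]
After 'neg': [0]
After 'dup': [0, 0]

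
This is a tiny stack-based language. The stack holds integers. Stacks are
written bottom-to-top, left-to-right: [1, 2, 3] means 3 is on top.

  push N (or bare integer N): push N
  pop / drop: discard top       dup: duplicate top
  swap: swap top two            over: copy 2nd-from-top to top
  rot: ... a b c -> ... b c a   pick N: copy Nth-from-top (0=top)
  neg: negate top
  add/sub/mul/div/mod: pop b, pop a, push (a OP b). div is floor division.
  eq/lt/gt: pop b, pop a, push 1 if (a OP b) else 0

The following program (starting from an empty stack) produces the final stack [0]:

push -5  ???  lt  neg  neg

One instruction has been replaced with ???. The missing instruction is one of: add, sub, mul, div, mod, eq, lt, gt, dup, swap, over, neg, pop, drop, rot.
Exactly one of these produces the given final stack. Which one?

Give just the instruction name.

Answer: dup

Derivation:
Stack before ???: [-5]
Stack after ???:  [-5, -5]
The instruction that transforms [-5] -> [-5, -5] is: dup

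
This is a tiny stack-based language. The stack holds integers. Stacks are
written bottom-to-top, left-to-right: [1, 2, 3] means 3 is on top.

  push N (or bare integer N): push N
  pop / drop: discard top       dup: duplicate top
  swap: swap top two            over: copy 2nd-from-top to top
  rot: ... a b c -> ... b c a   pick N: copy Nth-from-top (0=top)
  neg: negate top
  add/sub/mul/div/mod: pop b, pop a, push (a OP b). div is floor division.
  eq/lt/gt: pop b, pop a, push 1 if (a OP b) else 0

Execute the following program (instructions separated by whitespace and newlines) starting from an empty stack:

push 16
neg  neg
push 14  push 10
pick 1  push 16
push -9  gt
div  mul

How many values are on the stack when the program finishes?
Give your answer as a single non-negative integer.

After 'push 16': stack = [16] (depth 1)
After 'neg': stack = [-16] (depth 1)
After 'neg': stack = [16] (depth 1)
After 'push 14': stack = [16, 14] (depth 2)
After 'push 10': stack = [16, 14, 10] (depth 3)
After 'pick 1': stack = [16, 14, 10, 14] (depth 4)
After 'push 16': stack = [16, 14, 10, 14, 16] (depth 5)
After 'push -9': stack = [16, 14, 10, 14, 16, -9] (depth 6)
After 'gt': stack = [16, 14, 10, 14, 1] (depth 5)
After 'div': stack = [16, 14, 10, 14] (depth 4)
After 'mul': stack = [16, 14, 140] (depth 3)

Answer: 3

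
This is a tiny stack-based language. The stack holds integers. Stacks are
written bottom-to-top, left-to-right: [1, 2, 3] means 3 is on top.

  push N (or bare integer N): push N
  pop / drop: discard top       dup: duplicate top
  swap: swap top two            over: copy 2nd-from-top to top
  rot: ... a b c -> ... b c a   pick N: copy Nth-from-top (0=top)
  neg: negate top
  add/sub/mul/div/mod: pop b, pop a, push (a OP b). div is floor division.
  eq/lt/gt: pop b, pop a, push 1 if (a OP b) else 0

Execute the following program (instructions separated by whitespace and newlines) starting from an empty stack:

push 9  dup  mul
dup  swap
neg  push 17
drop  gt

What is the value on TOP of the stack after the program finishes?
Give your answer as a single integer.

After 'push 9': [9]
After 'dup': [9, 9]
After 'mul': [81]
After 'dup': [81, 81]
After 'swap': [81, 81]
After 'neg': [81, -81]
After 'push 17': [81, -81, 17]
After 'drop': [81, -81]
After 'gt': [1]

Answer: 1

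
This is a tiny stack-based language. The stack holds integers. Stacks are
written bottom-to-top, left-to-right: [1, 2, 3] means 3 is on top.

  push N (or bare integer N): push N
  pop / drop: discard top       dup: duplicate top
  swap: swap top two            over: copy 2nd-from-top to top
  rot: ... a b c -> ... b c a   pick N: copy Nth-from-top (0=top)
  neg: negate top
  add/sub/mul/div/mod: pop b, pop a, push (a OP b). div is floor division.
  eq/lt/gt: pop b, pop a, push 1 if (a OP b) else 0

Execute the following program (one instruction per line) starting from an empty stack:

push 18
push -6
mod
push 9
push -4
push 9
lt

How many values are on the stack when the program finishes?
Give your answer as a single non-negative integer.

Answer: 3

Derivation:
After 'push 18': stack = [18] (depth 1)
After 'push -6': stack = [18, -6] (depth 2)
After 'mod': stack = [0] (depth 1)
After 'push 9': stack = [0, 9] (depth 2)
After 'push -4': stack = [0, 9, -4] (depth 3)
After 'push 9': stack = [0, 9, -4, 9] (depth 4)
After 'lt': stack = [0, 9, 1] (depth 3)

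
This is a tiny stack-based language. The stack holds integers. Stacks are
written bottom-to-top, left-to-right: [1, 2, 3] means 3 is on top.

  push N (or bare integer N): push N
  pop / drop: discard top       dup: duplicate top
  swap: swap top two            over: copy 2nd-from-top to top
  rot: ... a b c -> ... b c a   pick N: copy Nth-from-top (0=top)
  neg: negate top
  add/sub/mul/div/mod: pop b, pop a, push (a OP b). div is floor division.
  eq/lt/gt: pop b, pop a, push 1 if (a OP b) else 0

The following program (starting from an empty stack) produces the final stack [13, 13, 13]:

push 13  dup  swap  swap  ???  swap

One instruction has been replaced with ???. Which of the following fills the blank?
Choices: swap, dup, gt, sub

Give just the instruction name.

Answer: dup

Derivation:
Stack before ???: [13, 13]
Stack after ???:  [13, 13, 13]
Checking each choice:
  swap: produces [13, 13]
  dup: MATCH
  gt: stack underflow (need 2, have 1)
  sub: stack underflow (need 2, have 1)


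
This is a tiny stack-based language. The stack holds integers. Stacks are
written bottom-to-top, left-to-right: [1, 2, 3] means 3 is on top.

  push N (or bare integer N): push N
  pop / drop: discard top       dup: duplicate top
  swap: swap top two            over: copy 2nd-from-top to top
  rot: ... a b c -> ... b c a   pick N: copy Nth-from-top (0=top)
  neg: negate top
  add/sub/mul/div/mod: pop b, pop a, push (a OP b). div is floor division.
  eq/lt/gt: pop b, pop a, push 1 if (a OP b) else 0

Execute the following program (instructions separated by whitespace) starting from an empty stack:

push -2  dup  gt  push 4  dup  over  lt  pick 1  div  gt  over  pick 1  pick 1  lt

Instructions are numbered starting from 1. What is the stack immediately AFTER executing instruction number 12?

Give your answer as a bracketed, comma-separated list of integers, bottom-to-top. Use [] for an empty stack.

Answer: [0, 1, 0, 1]

Derivation:
Step 1 ('push -2'): [-2]
Step 2 ('dup'): [-2, -2]
Step 3 ('gt'): [0]
Step 4 ('push 4'): [0, 4]
Step 5 ('dup'): [0, 4, 4]
Step 6 ('over'): [0, 4, 4, 4]
Step 7 ('lt'): [0, 4, 0]
Step 8 ('pick 1'): [0, 4, 0, 4]
Step 9 ('div'): [0, 4, 0]
Step 10 ('gt'): [0, 1]
Step 11 ('over'): [0, 1, 0]
Step 12 ('pick 1'): [0, 1, 0, 1]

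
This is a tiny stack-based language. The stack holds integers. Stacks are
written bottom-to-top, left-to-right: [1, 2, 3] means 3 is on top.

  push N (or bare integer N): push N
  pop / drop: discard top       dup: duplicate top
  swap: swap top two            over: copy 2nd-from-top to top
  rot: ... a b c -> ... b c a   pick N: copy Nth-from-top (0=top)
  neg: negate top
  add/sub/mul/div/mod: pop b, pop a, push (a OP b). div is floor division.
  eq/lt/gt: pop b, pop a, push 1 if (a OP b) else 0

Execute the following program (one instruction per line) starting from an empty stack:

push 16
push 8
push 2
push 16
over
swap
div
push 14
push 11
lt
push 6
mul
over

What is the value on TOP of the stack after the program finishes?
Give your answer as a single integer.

Answer: 0

Derivation:
After 'push 16': [16]
After 'push 8': [16, 8]
After 'push 2': [16, 8, 2]
After 'push 16': [16, 8, 2, 16]
After 'over': [16, 8, 2, 16, 2]
After 'swap': [16, 8, 2, 2, 16]
After 'div': [16, 8, 2, 0]
After 'push 14': [16, 8, 2, 0, 14]
After 'push 11': [16, 8, 2, 0, 14, 11]
After 'lt': [16, 8, 2, 0, 0]
After 'push 6': [16, 8, 2, 0, 0, 6]
After 'mul': [16, 8, 2, 0, 0]
After 'over': [16, 8, 2, 0, 0, 0]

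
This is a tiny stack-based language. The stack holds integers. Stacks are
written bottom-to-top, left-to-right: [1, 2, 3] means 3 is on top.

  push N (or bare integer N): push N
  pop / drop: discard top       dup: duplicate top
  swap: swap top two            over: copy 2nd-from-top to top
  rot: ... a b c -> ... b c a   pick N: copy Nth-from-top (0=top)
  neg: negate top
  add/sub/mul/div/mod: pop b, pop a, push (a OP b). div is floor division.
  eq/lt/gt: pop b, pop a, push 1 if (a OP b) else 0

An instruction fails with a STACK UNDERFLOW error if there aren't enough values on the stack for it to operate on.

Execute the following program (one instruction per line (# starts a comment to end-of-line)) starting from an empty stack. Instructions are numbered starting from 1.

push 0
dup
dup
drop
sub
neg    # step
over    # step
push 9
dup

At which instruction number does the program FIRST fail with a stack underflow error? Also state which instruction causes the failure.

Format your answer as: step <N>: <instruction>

Step 1 ('push 0'): stack = [0], depth = 1
Step 2 ('dup'): stack = [0, 0], depth = 2
Step 3 ('dup'): stack = [0, 0, 0], depth = 3
Step 4 ('drop'): stack = [0, 0], depth = 2
Step 5 ('sub'): stack = [0], depth = 1
Step 6 ('neg'): stack = [0], depth = 1
Step 7 ('over'): needs 2 value(s) but depth is 1 — STACK UNDERFLOW

Answer: step 7: over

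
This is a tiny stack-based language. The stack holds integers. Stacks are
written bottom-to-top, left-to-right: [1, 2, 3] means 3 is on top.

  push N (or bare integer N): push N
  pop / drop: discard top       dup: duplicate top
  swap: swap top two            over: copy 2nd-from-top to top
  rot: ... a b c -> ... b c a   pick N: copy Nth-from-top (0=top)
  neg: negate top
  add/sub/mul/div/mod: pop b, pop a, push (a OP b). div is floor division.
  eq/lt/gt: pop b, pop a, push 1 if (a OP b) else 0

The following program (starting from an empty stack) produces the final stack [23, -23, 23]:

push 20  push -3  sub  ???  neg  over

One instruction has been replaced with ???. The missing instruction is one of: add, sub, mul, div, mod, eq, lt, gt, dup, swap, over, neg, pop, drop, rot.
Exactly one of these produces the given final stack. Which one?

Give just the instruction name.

Answer: dup

Derivation:
Stack before ???: [23]
Stack after ???:  [23, 23]
The instruction that transforms [23] -> [23, 23] is: dup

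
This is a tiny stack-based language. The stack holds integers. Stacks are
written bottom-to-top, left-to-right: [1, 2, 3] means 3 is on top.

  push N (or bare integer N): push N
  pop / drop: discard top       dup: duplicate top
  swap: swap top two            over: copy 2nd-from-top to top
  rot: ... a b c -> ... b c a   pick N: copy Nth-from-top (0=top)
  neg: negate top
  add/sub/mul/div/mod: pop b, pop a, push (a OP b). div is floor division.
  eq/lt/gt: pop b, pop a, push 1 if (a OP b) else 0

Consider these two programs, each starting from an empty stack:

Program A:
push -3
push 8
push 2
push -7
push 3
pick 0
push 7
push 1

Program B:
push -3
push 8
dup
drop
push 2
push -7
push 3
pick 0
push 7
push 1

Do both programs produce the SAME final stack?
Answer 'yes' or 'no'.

Program A trace:
  After 'push -3': [-3]
  After 'push 8': [-3, 8]
  After 'push 2': [-3, 8, 2]
  After 'push -7': [-3, 8, 2, -7]
  After 'push 3': [-3, 8, 2, -7, 3]
  After 'pick 0': [-3, 8, 2, -7, 3, 3]
  After 'push 7': [-3, 8, 2, -7, 3, 3, 7]
  After 'push 1': [-3, 8, 2, -7, 3, 3, 7, 1]
Program A final stack: [-3, 8, 2, -7, 3, 3, 7, 1]

Program B trace:
  After 'push -3': [-3]
  After 'push 8': [-3, 8]
  After 'dup': [-3, 8, 8]
  After 'drop': [-3, 8]
  After 'push 2': [-3, 8, 2]
  After 'push -7': [-3, 8, 2, -7]
  After 'push 3': [-3, 8, 2, -7, 3]
  After 'pick 0': [-3, 8, 2, -7, 3, 3]
  After 'push 7': [-3, 8, 2, -7, 3, 3, 7]
  After 'push 1': [-3, 8, 2, -7, 3, 3, 7, 1]
Program B final stack: [-3, 8, 2, -7, 3, 3, 7, 1]
Same: yes

Answer: yes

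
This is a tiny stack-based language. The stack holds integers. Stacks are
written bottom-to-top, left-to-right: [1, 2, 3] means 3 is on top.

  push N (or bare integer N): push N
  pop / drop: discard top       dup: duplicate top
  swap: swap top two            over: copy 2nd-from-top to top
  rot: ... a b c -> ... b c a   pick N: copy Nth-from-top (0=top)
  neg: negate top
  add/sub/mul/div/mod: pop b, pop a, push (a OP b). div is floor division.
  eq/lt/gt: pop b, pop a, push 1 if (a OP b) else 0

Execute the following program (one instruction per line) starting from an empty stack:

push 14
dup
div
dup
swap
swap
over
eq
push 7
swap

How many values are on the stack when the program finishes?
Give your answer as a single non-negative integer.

Answer: 3

Derivation:
After 'push 14': stack = [14] (depth 1)
After 'dup': stack = [14, 14] (depth 2)
After 'div': stack = [1] (depth 1)
After 'dup': stack = [1, 1] (depth 2)
After 'swap': stack = [1, 1] (depth 2)
After 'swap': stack = [1, 1] (depth 2)
After 'over': stack = [1, 1, 1] (depth 3)
After 'eq': stack = [1, 1] (depth 2)
After 'push 7': stack = [1, 1, 7] (depth 3)
After 'swap': stack = [1, 7, 1] (depth 3)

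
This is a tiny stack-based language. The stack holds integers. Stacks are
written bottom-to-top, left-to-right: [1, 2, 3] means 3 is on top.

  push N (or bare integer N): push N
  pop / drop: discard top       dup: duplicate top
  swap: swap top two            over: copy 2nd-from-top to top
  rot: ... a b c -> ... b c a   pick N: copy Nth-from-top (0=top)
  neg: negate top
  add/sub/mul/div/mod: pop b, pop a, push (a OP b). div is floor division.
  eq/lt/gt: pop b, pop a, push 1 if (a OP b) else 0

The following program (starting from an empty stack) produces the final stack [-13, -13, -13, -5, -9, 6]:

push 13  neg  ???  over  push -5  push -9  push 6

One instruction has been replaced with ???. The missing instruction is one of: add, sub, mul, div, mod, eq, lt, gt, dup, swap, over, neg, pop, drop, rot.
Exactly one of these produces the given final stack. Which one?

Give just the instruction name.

Stack before ???: [-13]
Stack after ???:  [-13, -13]
The instruction that transforms [-13] -> [-13, -13] is: dup

Answer: dup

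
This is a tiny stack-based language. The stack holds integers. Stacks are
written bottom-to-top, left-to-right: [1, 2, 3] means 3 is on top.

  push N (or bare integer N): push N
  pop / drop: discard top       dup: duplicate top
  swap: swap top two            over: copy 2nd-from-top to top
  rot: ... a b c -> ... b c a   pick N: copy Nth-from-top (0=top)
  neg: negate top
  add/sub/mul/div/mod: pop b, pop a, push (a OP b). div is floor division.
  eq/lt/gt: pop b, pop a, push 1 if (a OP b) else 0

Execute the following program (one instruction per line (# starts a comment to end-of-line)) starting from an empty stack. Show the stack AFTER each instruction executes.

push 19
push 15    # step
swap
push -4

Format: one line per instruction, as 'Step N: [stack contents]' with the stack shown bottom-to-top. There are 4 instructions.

Step 1: [19]
Step 2: [19, 15]
Step 3: [15, 19]
Step 4: [15, 19, -4]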